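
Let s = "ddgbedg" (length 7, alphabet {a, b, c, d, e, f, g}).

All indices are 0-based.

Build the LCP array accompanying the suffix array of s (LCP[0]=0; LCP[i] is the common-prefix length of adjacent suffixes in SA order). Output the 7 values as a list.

rank | idx | suffix
   0 |   3 | bedg
   1 |   0 | ddgbedg
   2 |   5 | dg
   3 |   1 | dgbedg
   4 |   4 | edg
   5 |   6 | g
   6 |   2 | gbedg

SA = [3, 0, 5, 1, 4, 6, 2]
[i] adj suffixes → lcp
  [1] 3/0 → 0 ('')
  [2] 0/5 → 1 ('d')
  [3] 5/1 → 2 ('dg')
  [4] 1/4 → 0 ('')
  [5] 4/6 → 0 ('')
  [6] 6/2 → 1 ('g')

[0, 0, 1, 2, 0, 0, 1]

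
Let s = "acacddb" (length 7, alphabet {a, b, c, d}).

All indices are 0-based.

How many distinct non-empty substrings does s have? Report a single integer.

24

sorted suffixes:
  #0 SA[0]=0  'acacddb'
  #1 SA[1]=2  'acddb'
  #2 SA[2]=6  'b'
  #3 SA[3]=1  'cacddb'
  #4 SA[4]=3  'cddb'
  #5 SA[5]=5  'db'
  #6 SA[6]=4  'ddb'

SA = [0, 2, 6, 1, 3, 5, 4]
i: (SA[i-1],SA[i]) lcp shared
  1: (0,2) 2 'ac'
  2: (2,6) 0 ''
  3: (6,1) 0 ''
  4: (1,3) 1 'c'
  5: (3,5) 0 ''
  6: (5,4) 1 'd'

n(n+1)/2 = 7·8/2 = 28
Σ LCP = 0 + 2 + 0 + 0 + 1 + 0 + 1 = 4
distinct = 28 − 4 = 24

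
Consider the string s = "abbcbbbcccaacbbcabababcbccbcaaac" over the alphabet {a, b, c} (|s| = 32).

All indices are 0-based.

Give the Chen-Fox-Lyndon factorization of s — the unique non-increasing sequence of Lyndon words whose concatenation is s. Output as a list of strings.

["abbcbbbccc", "aacbbcabababcbccbc", "aaac"]

emit factor 1: 'abbcbbbccc' (i=0, period=10)
emit factor 2: 'aacbbcabababcbccbc' (i=10, period=18)
emit factor 3: 'aaac' (i=28, period=4)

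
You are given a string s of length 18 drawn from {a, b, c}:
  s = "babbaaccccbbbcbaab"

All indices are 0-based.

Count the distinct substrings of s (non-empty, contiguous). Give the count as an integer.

rank | idx | suffix
   0 |  15 | aab
   1 |   4 | aaccccbbbcbaab
   2 |  16 | ab
   3 |   1 | abbaaccccbbbcbaab
   4 |   5 | accccbbbcbaab
   5 |  17 | b
   6 |  14 | baab
   7 |   3 | baaccccbbbcbaab
   8 |   0 | babbaaccccbbbcbaab
   9 |   2 | bbaaccccbbbcbaab
  10 |  10 | bbbcbaab
  11 |  11 | bbcbaab
  12 |  12 | bcbaab
  13 |  13 | cbaab
  14 |   9 | cbbbcbaab
  15 |   8 | ccbbbcbaab
  16 |   7 | cccbbbcbaab
  17 |   6 | ccccbbbcbaab

SA = [15, 4, 16, 1, 5, 17, 14, 3, 0, 2, 10, 11, 12, 13, 9, 8, 7, 6]
i: (SA[i-1],SA[i]) lcp shared
  1: (15,4) 2 'aa'
  2: (4,16) 1 'a'
  3: (16,1) 2 'ab'
  4: (1,5) 1 'a'
  5: (5,17) 0 ''
  6: (17,14) 1 'b'
  7: (14,3) 3 'baa'
  8: (3,0) 2 'ba'
  9: (0,2) 1 'b'
  10: (2,10) 2 'bb'
  11: (10,11) 2 'bb'
  12: (11,12) 1 'b'
  13: (12,13) 0 ''
  14: (13,9) 2 'cb'
  15: (9,8) 1 'c'
  16: (8,7) 2 'cc'
  17: (7,6) 3 'ccc'

n(n+1)/2 = 18·19/2 = 171
Σ LCP = 0 + 2 + 1 + 2 + 1 + 0 + 1 + 3 + 2 + 1 + 2 + 2 + 1 + 0 + 2 + 1 + 2 + 3 = 26
distinct = 171 − 26 = 145

145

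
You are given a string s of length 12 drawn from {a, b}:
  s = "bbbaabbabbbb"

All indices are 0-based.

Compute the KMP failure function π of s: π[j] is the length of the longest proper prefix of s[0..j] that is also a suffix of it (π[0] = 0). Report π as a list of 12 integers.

[0, 1, 2, 0, 0, 1, 2, 0, 1, 2, 3, 3]

π[0] = 0
j=1 s[j]='b': π[1]=1 (border 'b')
j=2 s[j]='b': π[2]=2 (border 'bb')
j=3 s[j]='a': k: 2→1→0; π[3]=0 (border '')
j=4 s[j]='a': π[4]=0 (border '')
j=5 s[j]='b': π[5]=1 (border 'b')
j=6 s[j]='b': π[6]=2 (border 'bb')
j=7 s[j]='a': k: 2→1→0; π[7]=0 (border '')
j=8 s[j]='b': π[8]=1 (border 'b')
j=9 s[j]='b': π[9]=2 (border 'bb')
j=10 s[j]='b': π[10]=3 (border 'bbb')
j=11 s[j]='b': k: 3→2; π[11]=3 (border 'bbb')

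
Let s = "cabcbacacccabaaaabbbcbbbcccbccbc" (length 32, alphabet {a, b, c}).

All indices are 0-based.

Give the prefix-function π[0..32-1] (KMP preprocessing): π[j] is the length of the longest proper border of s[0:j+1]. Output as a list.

π[0] = 0
j=1 s[j]='a': π[1]=0 (border '')
j=2 s[j]='b': π[2]=0 (border '')
j=3 s[j]='c': π[3]=1 (border 'c')
j=4 s[j]='b': k: 1→0; π[4]=0 (border '')
j=5 s[j]='a': π[5]=0 (border '')
j=6 s[j]='c': π[6]=1 (border 'c')
j=7 s[j]='a': π[7]=2 (border 'ca')
j=8 s[j]='c': k: 2→0; π[8]=1 (border 'c')
j=9 s[j]='c': k: 1→0; π[9]=1 (border 'c')
j=10 s[j]='c': k: 1→0; π[10]=1 (border 'c')
j=11 s[j]='a': π[11]=2 (border 'ca')
j=12 s[j]='b': π[12]=3 (border 'cab')
j=13 s[j]='a': k: 3→0; π[13]=0 (border '')
j=14 s[j]='a': π[14]=0 (border '')
j=15 s[j]='a': π[15]=0 (border '')
j=16 s[j]='a': π[16]=0 (border '')
j=17 s[j]='b': π[17]=0 (border '')
j=18 s[j]='b': π[18]=0 (border '')
j=19 s[j]='b': π[19]=0 (border '')
j=20 s[j]='c': π[20]=1 (border 'c')
j=21 s[j]='b': k: 1→0; π[21]=0 (border '')
j=22 s[j]='b': π[22]=0 (border '')
j=23 s[j]='b': π[23]=0 (border '')
j=24 s[j]='c': π[24]=1 (border 'c')
j=25 s[j]='c': k: 1→0; π[25]=1 (border 'c')
j=26 s[j]='c': k: 1→0; π[26]=1 (border 'c')
j=27 s[j]='b': k: 1→0; π[27]=0 (border '')
j=28 s[j]='c': π[28]=1 (border 'c')
j=29 s[j]='c': k: 1→0; π[29]=1 (border 'c')
j=30 s[j]='b': k: 1→0; π[30]=0 (border '')
j=31 s[j]='c': π[31]=1 (border 'c')

[0, 0, 0, 1, 0, 0, 1, 2, 1, 1, 1, 2, 3, 0, 0, 0, 0, 0, 0, 0, 1, 0, 0, 0, 1, 1, 1, 0, 1, 1, 0, 1]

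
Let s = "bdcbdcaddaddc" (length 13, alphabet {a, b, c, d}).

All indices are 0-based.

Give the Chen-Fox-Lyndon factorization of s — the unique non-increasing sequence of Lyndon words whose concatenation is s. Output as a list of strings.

emit factor 1: 'bdc' (i=0, period=3)
emit factor 2: 'bdc' (i=3, period=3)
emit factor 3: 'addaddc' (i=6, period=7)

["bdc", "bdc", "addaddc"]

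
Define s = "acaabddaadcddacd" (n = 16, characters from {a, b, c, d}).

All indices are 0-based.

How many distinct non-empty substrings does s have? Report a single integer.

118

rank→(start, suffix):
  0 → (2, 'aabddaadcddacd')
  1 → (7, 'aadcddacd')
  2 → (3, 'abddaadcddacd')
  3 → (0, 'acaabddaadcddacd')
  4 → (13, 'acd')
  5 → (8, 'adcddacd')
  6 → (4, 'bddaadcddacd')
  7 → (1, 'caabddaadcddacd')
  8 → (14, 'cd')
  9 → (10, 'cddacd')
  10 → (15, 'd')
  11 → (6, 'daadcddacd')
  12 → (12, 'dacd')
  13 → (9, 'dcddacd')
  14 → (5, 'ddaadcddacd')
  15 → (11, 'ddacd')

SA = [2, 7, 3, 0, 13, 8, 4, 1, 14, 10, 15, 6, 12, 9, 5, 11]
[i] adj suffixes → lcp
  [1] 2/7 → 2 ('aa')
  [2] 7/3 → 1 ('a')
  [3] 3/0 → 1 ('a')
  [4] 0/13 → 2 ('ac')
  [5] 13/8 → 1 ('a')
  [6] 8/4 → 0 ('')
  [7] 4/1 → 0 ('')
  [8] 1/14 → 1 ('c')
  [9] 14/10 → 2 ('cd')
  [10] 10/15 → 0 ('')
  [11] 15/6 → 1 ('d')
  [12] 6/12 → 2 ('da')
  [13] 12/9 → 1 ('d')
  [14] 9/5 → 1 ('d')
  [15] 5/11 → 3 ('dda')

n(n+1)/2 = 16·17/2 = 136
Σ LCP = 0 + 2 + 1 + 1 + 2 + 1 + 0 + 0 + 1 + 2 + 0 + 1 + 2 + 1 + 1 + 3 = 18
distinct = 136 − 18 = 118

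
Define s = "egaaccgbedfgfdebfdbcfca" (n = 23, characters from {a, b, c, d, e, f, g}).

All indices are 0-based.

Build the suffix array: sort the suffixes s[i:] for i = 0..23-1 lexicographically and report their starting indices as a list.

[22, 2, 3, 18, 7, 15, 21, 4, 19, 5, 17, 13, 9, 14, 8, 0, 20, 16, 12, 10, 1, 6, 11]

rank→(start, suffix):
  0 → (22, 'a')
  1 → (2, 'aaccgbedfgfdebfdbcfca')
  2 → (3, 'accgbedfgfdebfdbcfca')
  3 → (18, 'bcfca')
  4 → (7, 'bedfgfdebfdbcfca')
  5 → (15, 'bfdbcfca')
  6 → (21, 'ca')
  7 → (4, 'ccgbedfgfdebfdbcfca')
  8 → (19, 'cfca')
  9 → (5, 'cgbedfgfdebfdbcfca')
  10 → (17, 'dbcfca')
  11 → (13, 'debfdbcfca')
  12 → (9, 'dfgfdebfdbcfca')
  13 → (14, 'ebfdbcfca')
  14 → (8, 'edfgfdebfdbcfca')
  15 → (0, 'egaaccgbedfgfdebfdbcfca')
  16 → (20, 'fca')
  17 → (16, 'fdbcfca')
  18 → (12, 'fdebfdbcfca')
  19 → (10, 'fgfdebfdbcfca')
  20 → (1, 'gaaccgbedfgfdebfdbcfca')
  21 → (6, 'gbedfgfdebfdbcfca')
  22 → (11, 'gfdebfdbcfca')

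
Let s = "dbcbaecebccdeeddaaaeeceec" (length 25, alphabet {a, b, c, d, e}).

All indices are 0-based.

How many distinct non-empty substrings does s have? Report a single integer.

rank→(start, suffix):
  0 → (16, 'aaaeeceec')
  1 → (17, 'aaeeceec')
  2 → (4, 'aecebccdeeddaaaeeceec')
  3 → (18, 'aeeceec')
  4 → (3, 'baecebccdeeddaaaeeceec')
  5 → (1, 'bcbaecebccdeeddaaaeeceec')
  6 → (8, 'bccdeeddaaaeeceec')
  7 → (24, 'c')
  8 → (2, 'cbaecebccdeeddaaaeeceec')
  9 → (9, 'ccdeeddaaaeeceec')
  10 → (10, 'cdeeddaaaeeceec')
  11 → (6, 'cebccdeeddaaaeeceec')
  12 → (21, 'ceec')
  13 → (15, 'daaaeeceec')
  14 → (0, 'dbcbaecebccdeeddaaaeeceec')
  15 → (14, 'ddaaaeeceec')
  16 → (11, 'deeddaaaeeceec')
  17 → (7, 'ebccdeeddaaaeeceec')
  18 → (23, 'ec')
  19 → (5, 'ecebccdeeddaaaeeceec')
  20 → (20, 'eceec')
  21 → (13, 'eddaaaeeceec')
  22 → (22, 'eec')
  23 → (19, 'eeceec')
  24 → (12, 'eeddaaaeeceec')

SA = [16, 17, 4, 18, 3, 1, 8, 24, 2, 9, 10, 6, 21, 15, 0, 14, 11, 7, 23, 5, 20, 13, 22, 19, 12]
rank  pair      lcp
   1  s[16:],s[17:]  2  'aa'
   2  s[17:],s[4:]  1  'a'
   3  s[4:],s[18:]  2  'ae'
   4  s[18:],s[3:]  0  ''
   5  s[3:],s[1:]  1  'b'
   6  s[1:],s[8:]  2  'bc'
   7  s[8:],s[24:]  0  ''
   8  s[24:],s[2:]  1  'c'
   9  s[2:],s[9:]  1  'c'
  10  s[9:],s[10:]  1  'c'
  11  s[10:],s[6:]  1  'c'
  12  s[6:],s[21:]  2  'ce'
  13  s[21:],s[15:]  0  ''
  14  s[15:],s[0:]  1  'd'
  15  s[0:],s[14:]  1  'd'
  16  s[14:],s[11:]  1  'd'
  17  s[11:],s[7:]  0  ''
  18  s[7:],s[23:]  1  'e'
  19  s[23:],s[5:]  2  'ec'
  20  s[5:],s[20:]  3  'ece'
  21  s[20:],s[13:]  1  'e'
  22  s[13:],s[22:]  1  'e'
  23  s[22:],s[19:]  3  'eec'
  24  s[19:],s[12:]  2  'ee'

n(n+1)/2 = 25·26/2 = 325
Σ LCP = 0 + 2 + 1 + 2 + 0 + 1 + 2 + 0 + 1 + 1 + 1 + 1 + 2 + 0 + 1 + 1 + 1 + 0 + 1 + 2 + 3 + 1 + 1 + 3 + 2 = 30
distinct = 325 − 30 = 295

295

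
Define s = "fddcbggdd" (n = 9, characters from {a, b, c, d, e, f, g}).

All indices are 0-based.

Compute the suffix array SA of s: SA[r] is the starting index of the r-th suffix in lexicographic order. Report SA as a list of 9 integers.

[4, 3, 8, 2, 7, 1, 0, 6, 5]

sorted suffixes:
  #0 SA[0]=4  'bggdd'
  #1 SA[1]=3  'cbggdd'
  #2 SA[2]=8  'd'
  #3 SA[3]=2  'dcbggdd'
  #4 SA[4]=7  'dd'
  #5 SA[5]=1  'ddcbggdd'
  #6 SA[6]=0  'fddcbggdd'
  #7 SA[7]=6  'gdd'
  #8 SA[8]=5  'ggdd'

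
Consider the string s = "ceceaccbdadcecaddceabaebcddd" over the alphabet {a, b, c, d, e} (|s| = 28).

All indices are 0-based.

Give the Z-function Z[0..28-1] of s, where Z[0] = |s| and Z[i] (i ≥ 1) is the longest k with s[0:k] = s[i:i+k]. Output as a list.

Z[0]=28
i=1: fresh scan; Z[1]=0
i=2: fresh scan; Z[2]=2 grow→box=[2,4)
i=3: min(r-i=1, Z[1]=0)=0; Z[3]=0
i=4: fresh scan; Z[4]=0
i=5: fresh scan; Z[5]=1 grow→box=[5,6)
i=6: fresh scan; Z[6]=1 grow→box=[6,7)
i=7: fresh scan; Z[7]=0
i=8: fresh scan; Z[8]=0
i=9: fresh scan; Z[9]=0
i=10: fresh scan; Z[10]=0
i=11: fresh scan; Z[11]=3 grow→box=[11,14)
i=12: min(r-i=2, Z[1]=0)=0; Z[12]=0
i=13: min(r-i=1, Z[2]=2)=1; Z[13]=1
i=14: fresh scan; Z[14]=0
i=15: fresh scan; Z[15]=0
i=16: fresh scan; Z[16]=0
i=17: fresh scan; Z[17]=2 grow→box=[17,19)
i=18: min(r-i=1, Z[1]=0)=0; Z[18]=0
i=19: fresh scan; Z[19]=0
i=20: fresh scan; Z[20]=0
i=21: fresh scan; Z[21]=0
i=22: fresh scan; Z[22]=0
i=23: fresh scan; Z[23]=0
i=24: fresh scan; Z[24]=1 grow→box=[24,25)
i=25: fresh scan; Z[25]=0
i=26: fresh scan; Z[26]=0
i=27: fresh scan; Z[27]=0

[28, 0, 2, 0, 0, 1, 1, 0, 0, 0, 0, 3, 0, 1, 0, 0, 0, 2, 0, 0, 0, 0, 0, 0, 1, 0, 0, 0]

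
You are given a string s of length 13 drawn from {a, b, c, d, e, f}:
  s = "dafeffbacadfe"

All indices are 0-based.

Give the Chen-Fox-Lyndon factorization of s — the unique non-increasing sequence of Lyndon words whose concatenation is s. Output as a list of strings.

emit factor 1: 'd' (i=0, period=1)
emit factor 2: 'afeffb' (i=1, period=6)
emit factor 3: 'acadfe' (i=7, period=6)

["d", "afeffb", "acadfe"]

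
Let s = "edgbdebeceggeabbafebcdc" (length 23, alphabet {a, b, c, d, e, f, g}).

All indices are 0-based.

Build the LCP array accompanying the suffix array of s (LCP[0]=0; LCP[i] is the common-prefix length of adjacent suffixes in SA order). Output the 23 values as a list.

sorted suffixes:
  #0 SA[0]=13  'abbafebcdc'
  #1 SA[1]=16  'afebcdc'
  #2 SA[2]=15  'bafebcdc'
  #3 SA[3]=14  'bbafebcdc'
  #4 SA[4]=19  'bcdc'
  #5 SA[5]=3  'bdebeceggeabbafebcdc'
  #6 SA[6]=6  'beceggeabbafebcdc'
  #7 SA[7]=22  'c'
  #8 SA[8]=20  'cdc'
  #9 SA[9]=8  'ceggeabbafebcdc'
  #10 SA[10]=21  'dc'
  #11 SA[11]=4  'debeceggeabbafebcdc'
  #12 SA[12]=1  'dgbdebeceggeabbafebcdc'
  #13 SA[13]=12  'eabbafebcdc'
  #14 SA[14]=18  'ebcdc'
  #15 SA[15]=5  'ebeceggeabbafebcdc'
  #16 SA[16]=7  'eceggeabbafebcdc'
  #17 SA[17]=0  'edgbdebeceggeabbafebcdc'
  #18 SA[18]=9  'eggeabbafebcdc'
  #19 SA[19]=17  'febcdc'
  #20 SA[20]=2  'gbdebeceggeabbafebcdc'
  #21 SA[21]=11  'geabbafebcdc'
  #22 SA[22]=10  'ggeabbafebcdc'

SA = [13, 16, 15, 14, 19, 3, 6, 22, 20, 8, 21, 4, 1, 12, 18, 5, 7, 0, 9, 17, 2, 11, 10]
[i] adj suffixes → lcp
  [1] 13/16 → 1 ('a')
  [2] 16/15 → 0 ('')
  [3] 15/14 → 1 ('b')
  [4] 14/19 → 1 ('b')
  [5] 19/3 → 1 ('b')
  [6] 3/6 → 1 ('b')
  [7] 6/22 → 0 ('')
  [8] 22/20 → 1 ('c')
  [9] 20/8 → 1 ('c')
  [10] 8/21 → 0 ('')
  [11] 21/4 → 1 ('d')
  [12] 4/1 → 1 ('d')
  [13] 1/12 → 0 ('')
  [14] 12/18 → 1 ('e')
  [15] 18/5 → 2 ('eb')
  [16] 5/7 → 1 ('e')
  [17] 7/0 → 1 ('e')
  [18] 0/9 → 1 ('e')
  [19] 9/17 → 0 ('')
  [20] 17/2 → 0 ('')
  [21] 2/11 → 1 ('g')
  [22] 11/10 → 1 ('g')

[0, 1, 0, 1, 1, 1, 1, 0, 1, 1, 0, 1, 1, 0, 1, 2, 1, 1, 1, 0, 0, 1, 1]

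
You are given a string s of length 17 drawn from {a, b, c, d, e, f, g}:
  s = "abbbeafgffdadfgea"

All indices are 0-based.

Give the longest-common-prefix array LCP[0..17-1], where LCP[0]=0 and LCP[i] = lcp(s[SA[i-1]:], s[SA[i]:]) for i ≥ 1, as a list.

sorted suffixes:
  #0 SA[0]=16  'a'
  #1 SA[1]=0  'abbbeafgffdadfgea'
  #2 SA[2]=11  'adfgea'
  #3 SA[3]=5  'afgffdadfgea'
  #4 SA[4]=1  'bbbeafgffdadfgea'
  #5 SA[5]=2  'bbeafgffdadfgea'
  #6 SA[6]=3  'beafgffdadfgea'
  #7 SA[7]=10  'dadfgea'
  #8 SA[8]=12  'dfgea'
  #9 SA[9]=15  'ea'
  #10 SA[10]=4  'eafgffdadfgea'
  #11 SA[11]=9  'fdadfgea'
  #12 SA[12]=8  'ffdadfgea'
  #13 SA[13]=13  'fgea'
  #14 SA[14]=6  'fgffdadfgea'
  #15 SA[15]=14  'gea'
  #16 SA[16]=7  'gffdadfgea'

SA = [16, 0, 11, 5, 1, 2, 3, 10, 12, 15, 4, 9, 8, 13, 6, 14, 7]
[i] adj suffixes → lcp
  [1] 16/0 → 1 ('a')
  [2] 0/11 → 1 ('a')
  [3] 11/5 → 1 ('a')
  [4] 5/1 → 0 ('')
  [5] 1/2 → 2 ('bb')
  [6] 2/3 → 1 ('b')
  [7] 3/10 → 0 ('')
  [8] 10/12 → 1 ('d')
  [9] 12/15 → 0 ('')
  [10] 15/4 → 2 ('ea')
  [11] 4/9 → 0 ('')
  [12] 9/8 → 1 ('f')
  [13] 8/13 → 1 ('f')
  [14] 13/6 → 2 ('fg')
  [15] 6/14 → 0 ('')
  [16] 14/7 → 1 ('g')

[0, 1, 1, 1, 0, 2, 1, 0, 1, 0, 2, 0, 1, 1, 2, 0, 1]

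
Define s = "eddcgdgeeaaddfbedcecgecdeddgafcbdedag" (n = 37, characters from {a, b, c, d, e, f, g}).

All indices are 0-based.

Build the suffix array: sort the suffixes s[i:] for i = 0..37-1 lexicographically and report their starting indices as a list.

rank→(start, suffix):
  0 → (9, 'aaddfbedcecgecdeddgafcbdedag')
  1 → (10, 'addfbedcecgecdeddgafcbdedag')
  2 → (28, 'afcbdedag')
  3 → (35, 'ag')
  4 → (31, 'bdedag')
  5 → (14, 'bedcecgecdeddgafcbdedag')
  6 → (30, 'cbdedag')
  7 → (22, 'cdeddgafcbdedag')
  8 → (17, 'cecgecdeddgafcbdedag')
  9 → (3, 'cgdgeeaaddfbedcecgecdeddgafcbdedag')
  10 → (19, 'cgecdeddgafcbdedag')
  11 → (34, 'dag')
  12 → (16, 'dcecgecdeddgafcbdedag')
  13 → (2, 'dcgdgeeaaddfbedcecgecdeddgafcbdedag')
  14 → (1, 'ddcgdgeeaaddfbedcecgecdeddgafcbdedag')
  15 → (11, 'ddfbedcecgecdeddgafcbdedag')
  16 → (25, 'ddgafcbdedag')
  17 → (32, 'dedag')
  18 → (23, 'deddgafcbdedag')
  19 → (12, 'dfbedcecgecdeddgafcbdedag')
  20 → (26, 'dgafcbdedag')
  21 → (5, 'dgeeaaddfbedcecgecdeddgafcbdedag')
  22 → (8, 'eaaddfbedcecgecdeddgafcbdedag')
  23 → (21, 'ecdeddgafcbdedag')
  24 → (18, 'ecgecdeddgafcbdedag')
  25 → (33, 'edag')
  26 → (15, 'edcecgecdeddgafcbdedag')
  27 → (0, 'eddcgdgeeaaddfbedcecgecdeddgafcbdedag')
  28 → (24, 'eddgafcbdedag')
  29 → (7, 'eeaaddfbedcecgecdeddgafcbdedag')
  30 → (13, 'fbedcecgecdeddgafcbdedag')
  31 → (29, 'fcbdedag')
  32 → (36, 'g')
  33 → (27, 'gafcbdedag')
  34 → (4, 'gdgeeaaddfbedcecgecdeddgafcbdedag')
  35 → (20, 'gecdeddgafcbdedag')
  36 → (6, 'geeaaddfbedcecgecdeddgafcbdedag')

[9, 10, 28, 35, 31, 14, 30, 22, 17, 3, 19, 34, 16, 2, 1, 11, 25, 32, 23, 12, 26, 5, 8, 21, 18, 33, 15, 0, 24, 7, 13, 29, 36, 27, 4, 20, 6]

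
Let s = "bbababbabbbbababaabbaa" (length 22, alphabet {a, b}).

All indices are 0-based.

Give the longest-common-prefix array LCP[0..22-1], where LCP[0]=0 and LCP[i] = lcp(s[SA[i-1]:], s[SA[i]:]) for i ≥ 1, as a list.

rank→(start, suffix):
  0 → (21, 'a')
  1 → (20, 'aa')
  2 → (16, 'aabbaa')
  3 → (14, 'abaabbaa')
  4 → (12, 'ababaabbaa')
  5 → (2, 'ababbabbbbababaabbaa')
  6 → (17, 'abbaa')
  7 → (4, 'abbabbbbababaabbaa')
  8 → (7, 'abbbbababaabbaa')
  9 → (19, 'baa')
  10 → (15, 'baabbaa')
  11 → (13, 'babaabbaa')
  12 → (11, 'bababaabbaa')
  13 → (1, 'bababbabbbbababaabbaa')
  14 → (3, 'babbabbbbababaabbaa')
  15 → (6, 'babbbbababaabbaa')
  16 → (18, 'bbaa')
  17 → (10, 'bbababaabbaa')
  18 → (0, 'bbababbabbbbababaabbaa')
  19 → (5, 'bbabbbbababaabbaa')
  20 → (9, 'bbbababaabbaa')
  21 → (8, 'bbbbababaabbaa')

SA = [21, 20, 16, 14, 12, 2, 17, 4, 7, 19, 15, 13, 11, 1, 3, 6, 18, 10, 0, 5, 9, 8]
rank  pair      lcp
   1  s[21:],s[20:]  1  'a'
   2  s[20:],s[16:]  2  'aa'
   3  s[16:],s[14:]  1  'a'
   4  s[14:],s[12:]  3  'aba'
   5  s[12:],s[2:]  4  'abab'
   6  s[2:],s[17:]  2  'ab'
   7  s[17:],s[4:]  4  'abba'
   8  s[4:],s[7:]  3  'abb'
   9  s[7:],s[19:]  0  ''
  10  s[19:],s[15:]  3  'baa'
  11  s[15:],s[13:]  2  'ba'
  12  s[13:],s[11:]  4  'baba'
  13  s[11:],s[1:]  5  'babab'
  14  s[1:],s[3:]  3  'bab'
  15  s[3:],s[6:]  4  'babb'
  16  s[6:],s[18:]  1  'b'
  17  s[18:],s[10:]  3  'bba'
  18  s[10:],s[0:]  6  'bbabab'
  19  s[0:],s[5:]  4  'bbab'
  20  s[5:],s[9:]  2  'bb'
  21  s[9:],s[8:]  3  'bbb'

[0, 1, 2, 1, 3, 4, 2, 4, 3, 0, 3, 2, 4, 5, 3, 4, 1, 3, 6, 4, 2, 3]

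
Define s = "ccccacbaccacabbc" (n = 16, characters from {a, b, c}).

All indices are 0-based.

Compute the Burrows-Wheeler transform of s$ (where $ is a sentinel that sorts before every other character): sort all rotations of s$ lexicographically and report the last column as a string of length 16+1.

ccccbcabbaccaacc$

rank  rotation           last
    0  $ccccacbaccacabbc  c
    1  abbc$ccccacbaccac  c
    2  acabbc$ccccacbacc  c
    3  acbaccacabbc$cccc  c
    4  accacabbc$ccccacb  b
    5  baccacabbc$ccccac  c
    6  bbc$ccccacbaccaca  a
    7  bc$ccccacbaccacab  b
    8  c$ccccacbaccacabb  b
    9  cabbc$ccccacbacca  a
   10  cacabbc$ccccacbac  c
   11  cacbaccacabbc$ccc  c
   12  cbaccacabbc$cccca  a
   13  ccacabbc$ccccacba  a
   14  ccacbaccacabbc$cc  c
   15  cccacbaccacabbc$c  c
   16  ccccacbaccacabbc$  $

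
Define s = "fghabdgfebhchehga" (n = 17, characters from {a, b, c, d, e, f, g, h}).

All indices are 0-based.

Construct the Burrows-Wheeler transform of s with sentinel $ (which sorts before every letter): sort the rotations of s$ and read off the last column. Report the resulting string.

rank  rotation            last
    0  $fghabdgfebhchehga  a
    1  a$fghabdgfebhchehg  g
    2  abdgfebhchehga$fgh  h
    3  bdgfebhchehga$fgha  a
    4  bhchehga$fghabdgfe  e
    5  chehga$fghabdgfebh  h
    6  dgfebhchehga$fghab  b
    7  ebhchehga$fghabdgf  f
    8  ehga$fghabdgfebhch  h
    9  febhchehga$fghabdg  g
   10  fghabdgfebhchehga$  $
   11  ga$fghabdgfebhcheh  h
   12  gfebhchehga$fghabd  d
   13  ghabdgfebhchehga$f  f
   14  habdgfebhchehga$fg  g
   15  hchehga$fghabdgfeb  b
   16  hehga$fghabdgfebhc  c
   17  hga$fghabdgfebhche  e

aghaehbfhg$hdfgbce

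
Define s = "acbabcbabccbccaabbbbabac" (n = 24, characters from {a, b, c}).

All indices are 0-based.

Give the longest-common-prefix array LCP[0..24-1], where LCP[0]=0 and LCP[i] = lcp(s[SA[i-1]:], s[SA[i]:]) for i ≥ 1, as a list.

[0, 1, 2, 2, 3, 1, 2, 0, 3, 4, 2, 1, 2, 3, 1, 2, 3, 0, 1, 1, 5, 2, 1, 2]

sorted suffixes:
  #0 SA[0]=14  'aabbbbabac'
  #1 SA[1]=20  'abac'
  #2 SA[2]=15  'abbbbabac'
  #3 SA[3]=3  'abcbabccbccaabbbbabac'
  #4 SA[4]=7  'abccbccaabbbbabac'
  #5 SA[5]=22  'ac'
  #6 SA[6]=0  'acbabcbabccbccaabbbbabac'
  #7 SA[7]=19  'babac'
  #8 SA[8]=2  'babcbabccbccaabbbbabac'
  #9 SA[9]=6  'babccbccaabbbbabac'
  #10 SA[10]=21  'bac'
  #11 SA[11]=18  'bbabac'
  #12 SA[12]=17  'bbbabac'
  #13 SA[13]=16  'bbbbabac'
  #14 SA[14]=4  'bcbabccbccaabbbbabac'
  #15 SA[15]=11  'bccaabbbbabac'
  #16 SA[16]=8  'bccbccaabbbbabac'
  #17 SA[17]=23  'c'
  #18 SA[18]=13  'caabbbbabac'
  #19 SA[19]=1  'cbabcbabccbccaabbbbabac'
  #20 SA[20]=5  'cbabccbccaabbbbabac'
  #21 SA[21]=10  'cbccaabbbbabac'
  #22 SA[22]=12  'ccaabbbbabac'
  #23 SA[23]=9  'ccbccaabbbbabac'

SA = [14, 20, 15, 3, 7, 22, 0, 19, 2, 6, 21, 18, 17, 16, 4, 11, 8, 23, 13, 1, 5, 10, 12, 9]
[i] adj suffixes → lcp
  [1] 14/20 → 1 ('a')
  [2] 20/15 → 2 ('ab')
  [3] 15/3 → 2 ('ab')
  [4] 3/7 → 3 ('abc')
  [5] 7/22 → 1 ('a')
  [6] 22/0 → 2 ('ac')
  [7] 0/19 → 0 ('')
  [8] 19/2 → 3 ('bab')
  [9] 2/6 → 4 ('babc')
  [10] 6/21 → 2 ('ba')
  [11] 21/18 → 1 ('b')
  [12] 18/17 → 2 ('bb')
  [13] 17/16 → 3 ('bbb')
  [14] 16/4 → 1 ('b')
  [15] 4/11 → 2 ('bc')
  [16] 11/8 → 3 ('bcc')
  [17] 8/23 → 0 ('')
  [18] 23/13 → 1 ('c')
  [19] 13/1 → 1 ('c')
  [20] 1/5 → 5 ('cbabc')
  [21] 5/10 → 2 ('cb')
  [22] 10/12 → 1 ('c')
  [23] 12/9 → 2 ('cc')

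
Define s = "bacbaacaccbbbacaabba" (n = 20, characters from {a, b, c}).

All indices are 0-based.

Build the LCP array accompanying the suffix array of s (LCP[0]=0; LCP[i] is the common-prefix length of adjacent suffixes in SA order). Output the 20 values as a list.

[0, 1, 2, 1, 1, 3, 2, 2, 0, 2, 2, 3, 1, 3, 2, 0, 2, 1, 2, 1]

sorted suffixes:
  #0 SA[0]=19  'a'
  #1 SA[1]=15  'aabba'
  #2 SA[2]=4  'aacaccbbbacaabba'
  #3 SA[3]=16  'abba'
  #4 SA[4]=13  'acaabba'
  #5 SA[5]=5  'acaccbbbacaabba'
  #6 SA[6]=1  'acbaacaccbbbacaabba'
  #7 SA[7]=7  'accbbbacaabba'
  #8 SA[8]=18  'ba'
  #9 SA[9]=3  'baacaccbbbacaabba'
  #10 SA[10]=12  'bacaabba'
  #11 SA[11]=0  'bacbaacaccbbbacaabba'
  #12 SA[12]=17  'bba'
  #13 SA[13]=11  'bbacaabba'
  #14 SA[14]=10  'bbbacaabba'
  #15 SA[15]=14  'caabba'
  #16 SA[16]=6  'caccbbbacaabba'
  #17 SA[17]=2  'cbaacaccbbbacaabba'
  #18 SA[18]=9  'cbbbacaabba'
  #19 SA[19]=8  'ccbbbacaabba'

SA = [19, 15, 4, 16, 13, 5, 1, 7, 18, 3, 12, 0, 17, 11, 10, 14, 6, 2, 9, 8]
[i] adj suffixes → lcp
  [1] 19/15 → 1 ('a')
  [2] 15/4 → 2 ('aa')
  [3] 4/16 → 1 ('a')
  [4] 16/13 → 1 ('a')
  [5] 13/5 → 3 ('aca')
  [6] 5/1 → 2 ('ac')
  [7] 1/7 → 2 ('ac')
  [8] 7/18 → 0 ('')
  [9] 18/3 → 2 ('ba')
  [10] 3/12 → 2 ('ba')
  [11] 12/0 → 3 ('bac')
  [12] 0/17 → 1 ('b')
  [13] 17/11 → 3 ('bba')
  [14] 11/10 → 2 ('bb')
  [15] 10/14 → 0 ('')
  [16] 14/6 → 2 ('ca')
  [17] 6/2 → 1 ('c')
  [18] 2/9 → 2 ('cb')
  [19] 9/8 → 1 ('c')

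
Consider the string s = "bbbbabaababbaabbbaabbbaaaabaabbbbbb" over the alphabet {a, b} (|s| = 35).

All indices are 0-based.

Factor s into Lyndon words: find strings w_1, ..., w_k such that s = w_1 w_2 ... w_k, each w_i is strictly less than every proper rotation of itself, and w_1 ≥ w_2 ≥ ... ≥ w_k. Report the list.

emit factor 1: 'b' (i=0, period=1)
emit factor 2: 'b' (i=1, period=1)
emit factor 3: 'b' (i=2, period=1)
emit factor 4: 'b' (i=3, period=1)
emit factor 5: 'ab' (i=4, period=2)
emit factor 6: 'aababbaabbbaabbb' (i=6, period=16)
emit factor 7: 'aaaabaabbbbbb' (i=22, period=13)

["b", "b", "b", "b", "ab", "aababbaabbbaabbb", "aaaabaabbbbbb"]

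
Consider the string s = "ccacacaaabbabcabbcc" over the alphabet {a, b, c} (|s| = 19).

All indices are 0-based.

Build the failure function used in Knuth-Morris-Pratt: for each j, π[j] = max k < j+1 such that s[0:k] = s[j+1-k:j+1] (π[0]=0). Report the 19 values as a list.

[0, 1, 0, 1, 0, 1, 0, 0, 0, 0, 0, 0, 0, 1, 0, 0, 0, 1, 2]

π[0] = 0
j=1 s[j]='c': π[1]=1 (border 'c')
j=2 s[j]='a': k: 1→0; π[2]=0 (border '')
j=3 s[j]='c': π[3]=1 (border 'c')
j=4 s[j]='a': k: 1→0; π[4]=0 (border '')
j=5 s[j]='c': π[5]=1 (border 'c')
j=6 s[j]='a': k: 1→0; π[6]=0 (border '')
j=7 s[j]='a': π[7]=0 (border '')
j=8 s[j]='a': π[8]=0 (border '')
j=9 s[j]='b': π[9]=0 (border '')
j=10 s[j]='b': π[10]=0 (border '')
j=11 s[j]='a': π[11]=0 (border '')
j=12 s[j]='b': π[12]=0 (border '')
j=13 s[j]='c': π[13]=1 (border 'c')
j=14 s[j]='a': k: 1→0; π[14]=0 (border '')
j=15 s[j]='b': π[15]=0 (border '')
j=16 s[j]='b': π[16]=0 (border '')
j=17 s[j]='c': π[17]=1 (border 'c')
j=18 s[j]='c': π[18]=2 (border 'cc')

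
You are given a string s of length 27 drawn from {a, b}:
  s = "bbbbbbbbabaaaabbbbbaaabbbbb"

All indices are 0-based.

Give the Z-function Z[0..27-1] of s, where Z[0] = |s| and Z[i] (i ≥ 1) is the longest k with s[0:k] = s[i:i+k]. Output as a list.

Z[0]=27
i=1: fresh scan; Z[1]=7 scan→box=[1,8)
i=2: min(r-i=6, Z[1]=7)=6; Z[2]=6
i=3: min(r-i=5, Z[2]=6)=5; Z[3]=5
i=4: min(r-i=4, Z[3]=5)=4; Z[4]=4
i=5: min(r-i=3, Z[4]=4)=3; Z[5]=3
i=6: min(r-i=2, Z[5]=3)=2; Z[6]=2
i=7: min(r-i=1, Z[6]=2)=1; Z[7]=1
i=8: fresh scan; Z[8]=0
i=9: fresh scan; Z[9]=1 scan→box=[9,10)
i=10: fresh scan; Z[10]=0
i=11: fresh scan; Z[11]=0
i=12: fresh scan; Z[12]=0
i=13: fresh scan; Z[13]=0
i=14: fresh scan; Z[14]=5 scan→box=[14,19)
i=15: min(r-i=4, Z[1]=7)=4; Z[15]=4
i=16: min(r-i=3, Z[2]=6)=3; Z[16]=3
i=17: min(r-i=2, Z[3]=5)=2; Z[17]=2
i=18: min(r-i=1, Z[4]=4)=1; Z[18]=1
i=19: fresh scan; Z[19]=0
i=20: fresh scan; Z[20]=0
i=21: fresh scan; Z[21]=0
i=22: fresh scan; Z[22]=5 scan→box=[22,27)
i=23: min(r-i=4, Z[1]=7)=4; Z[23]=4
i=24: min(r-i=3, Z[2]=6)=3; Z[24]=3
i=25: min(r-i=2, Z[3]=5)=2; Z[25]=2
i=26: min(r-i=1, Z[4]=4)=1; Z[26]=1

[27, 7, 6, 5, 4, 3, 2, 1, 0, 1, 0, 0, 0, 0, 5, 4, 3, 2, 1, 0, 0, 0, 5, 4, 3, 2, 1]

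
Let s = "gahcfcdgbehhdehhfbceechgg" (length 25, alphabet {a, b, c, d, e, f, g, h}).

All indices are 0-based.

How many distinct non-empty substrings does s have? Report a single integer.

sorted suffixes:
  #0 SA[0]=1  'ahcfcdgbehhdehhfbceechgg'
  #1 SA[1]=17  'bceechgg'
  #2 SA[2]=8  'behhdehhfbceechgg'
  #3 SA[3]=5  'cdgbehhdehhfbceechgg'
  #4 SA[4]=18  'ceechgg'
  #5 SA[5]=3  'cfcdgbehhdehhfbceechgg'
  #6 SA[6]=21  'chgg'
  #7 SA[7]=12  'dehhfbceechgg'
  #8 SA[8]=6  'dgbehhdehhfbceechgg'
  #9 SA[9]=20  'echgg'
  #10 SA[10]=19  'eechgg'
  #11 SA[11]=9  'ehhdehhfbceechgg'
  #12 SA[12]=13  'ehhfbceechgg'
  #13 SA[13]=16  'fbceechgg'
  #14 SA[14]=4  'fcdgbehhdehhfbceechgg'
  #15 SA[15]=24  'g'
  #16 SA[16]=0  'gahcfcdgbehhdehhfbceechgg'
  #17 SA[17]=7  'gbehhdehhfbceechgg'
  #18 SA[18]=23  'gg'
  #19 SA[19]=2  'hcfcdgbehhdehhfbceechgg'
  #20 SA[20]=11  'hdehhfbceechgg'
  #21 SA[21]=15  'hfbceechgg'
  #22 SA[22]=22  'hgg'
  #23 SA[23]=10  'hhdehhfbceechgg'
  #24 SA[24]=14  'hhfbceechgg'

SA = [1, 17, 8, 5, 18, 3, 21, 12, 6, 20, 19, 9, 13, 16, 4, 24, 0, 7, 23, 2, 11, 15, 22, 10, 14]
rank  pair      lcp
   1  s[1:],s[17:]  0  ''
   2  s[17:],s[8:]  1  'b'
   3  s[8:],s[5:]  0  ''
   4  s[5:],s[18:]  1  'c'
   5  s[18:],s[3:]  1  'c'
   6  s[3:],s[21:]  1  'c'
   7  s[21:],s[12:]  0  ''
   8  s[12:],s[6:]  1  'd'
   9  s[6:],s[20:]  0  ''
  10  s[20:],s[19:]  1  'e'
  11  s[19:],s[9:]  1  'e'
  12  s[9:],s[13:]  3  'ehh'
  13  s[13:],s[16:]  0  ''
  14  s[16:],s[4:]  1  'f'
  15  s[4:],s[24:]  0  ''
  16  s[24:],s[0:]  1  'g'
  17  s[0:],s[7:]  1  'g'
  18  s[7:],s[23:]  1  'g'
  19  s[23:],s[2:]  0  ''
  20  s[2:],s[11:]  1  'h'
  21  s[11:],s[15:]  1  'h'
  22  s[15:],s[22:]  1  'h'
  23  s[22:],s[10:]  1  'h'
  24  s[10:],s[14:]  2  'hh'

n(n+1)/2 = 25·26/2 = 325
Σ LCP = 0 + 0 + 1 + 0 + 1 + 1 + 1 + 0 + 1 + 0 + 1 + 1 + 3 + 0 + 1 + 0 + 1 + 1 + 1 + 0 + 1 + 1 + 1 + 1 + 2 = 20
distinct = 325 − 20 = 305

305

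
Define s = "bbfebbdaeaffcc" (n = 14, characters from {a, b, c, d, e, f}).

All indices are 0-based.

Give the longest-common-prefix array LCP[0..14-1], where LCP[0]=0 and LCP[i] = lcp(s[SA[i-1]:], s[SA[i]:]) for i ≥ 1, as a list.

[0, 1, 0, 2, 1, 1, 0, 1, 0, 0, 1, 0, 1, 1]

rank→(start, suffix):
  0 → (7, 'aeaffcc')
  1 → (9, 'affcc')
  2 → (4, 'bbdaeaffcc')
  3 → (0, 'bbfebbdaeaffcc')
  4 → (5, 'bdaeaffcc')
  5 → (1, 'bfebbdaeaffcc')
  6 → (13, 'c')
  7 → (12, 'cc')
  8 → (6, 'daeaffcc')
  9 → (8, 'eaffcc')
  10 → (3, 'ebbdaeaffcc')
  11 → (11, 'fcc')
  12 → (2, 'febbdaeaffcc')
  13 → (10, 'ffcc')

SA = [7, 9, 4, 0, 5, 1, 13, 12, 6, 8, 3, 11, 2, 10]
rank  pair      lcp
   1  s[7:],s[9:]  1  'a'
   2  s[9:],s[4:]  0  ''
   3  s[4:],s[0:]  2  'bb'
   4  s[0:],s[5:]  1  'b'
   5  s[5:],s[1:]  1  'b'
   6  s[1:],s[13:]  0  ''
   7  s[13:],s[12:]  1  'c'
   8  s[12:],s[6:]  0  ''
   9  s[6:],s[8:]  0  ''
  10  s[8:],s[3:]  1  'e'
  11  s[3:],s[11:]  0  ''
  12  s[11:],s[2:]  1  'f'
  13  s[2:],s[10:]  1  'f'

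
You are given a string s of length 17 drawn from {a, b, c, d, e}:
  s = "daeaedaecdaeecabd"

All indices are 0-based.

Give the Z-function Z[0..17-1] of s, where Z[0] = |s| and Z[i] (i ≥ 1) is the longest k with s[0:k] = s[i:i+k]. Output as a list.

[17, 0, 0, 0, 0, 3, 0, 0, 0, 3, 0, 0, 0, 0, 0, 0, 1]

Z[0]=17
i=1: fresh scan; Z[1]=0
i=2: fresh scan; Z[2]=0
i=3: fresh scan; Z[3]=0
i=4: fresh scan; Z[4]=0
i=5: fresh scan; Z[5]=3 scan→box=[5,8)
i=6: min(r-i=2, Z[1]=0)=0; Z[6]=0
i=7: min(r-i=1, Z[2]=0)=0; Z[7]=0
i=8: fresh scan; Z[8]=0
i=9: fresh scan; Z[9]=3 scan→box=[9,12)
i=10: min(r-i=2, Z[1]=0)=0; Z[10]=0
i=11: min(r-i=1, Z[2]=0)=0; Z[11]=0
i=12: fresh scan; Z[12]=0
i=13: fresh scan; Z[13]=0
i=14: fresh scan; Z[14]=0
i=15: fresh scan; Z[15]=0
i=16: fresh scan; Z[16]=1 scan→box=[16,17)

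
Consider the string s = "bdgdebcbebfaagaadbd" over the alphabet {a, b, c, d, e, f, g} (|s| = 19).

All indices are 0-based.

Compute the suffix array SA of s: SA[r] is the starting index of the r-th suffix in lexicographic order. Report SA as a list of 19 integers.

rank | idx | suffix
   0 |  14 | aadbd
   1 |  11 | aagaadbd
   2 |  15 | adbd
   3 |  12 | agaadbd
   4 |   5 | bcbebfaagaadbd
   5 |  17 | bd
   6 |   0 | bdgdebcbebfaagaadbd
   7 |   7 | bebfaagaadbd
   8 |   9 | bfaagaadbd
   9 |   6 | cbebfaagaadbd
  10 |  18 | d
  11 |  16 | dbd
  12 |   3 | debcbebfaagaadbd
  13 |   1 | dgdebcbebfaagaadbd
  14 |   4 | ebcbebfaagaadbd
  15 |   8 | ebfaagaadbd
  16 |  10 | faagaadbd
  17 |  13 | gaadbd
  18 |   2 | gdebcbebfaagaadbd

[14, 11, 15, 12, 5, 17, 0, 7, 9, 6, 18, 16, 3, 1, 4, 8, 10, 13, 2]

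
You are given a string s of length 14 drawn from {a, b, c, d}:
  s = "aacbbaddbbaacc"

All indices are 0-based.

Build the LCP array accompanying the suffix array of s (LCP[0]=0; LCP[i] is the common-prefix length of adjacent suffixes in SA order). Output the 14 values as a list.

rank→(start, suffix):
  0 → (0, 'aacbbaddbbaacc')
  1 → (10, 'aacc')
  2 → (1, 'acbbaddbbaacc')
  3 → (11, 'acc')
  4 → (5, 'addbbaacc')
  5 → (9, 'baacc')
  6 → (4, 'baddbbaacc')
  7 → (8, 'bbaacc')
  8 → (3, 'bbaddbbaacc')
  9 → (13, 'c')
  10 → (2, 'cbbaddbbaacc')
  11 → (12, 'cc')
  12 → (7, 'dbbaacc')
  13 → (6, 'ddbbaacc')

SA = [0, 10, 1, 11, 5, 9, 4, 8, 3, 13, 2, 12, 7, 6]
[i] adj suffixes → lcp
  [1] 0/10 → 3 ('aac')
  [2] 10/1 → 1 ('a')
  [3] 1/11 → 2 ('ac')
  [4] 11/5 → 1 ('a')
  [5] 5/9 → 0 ('')
  [6] 9/4 → 2 ('ba')
  [7] 4/8 → 1 ('b')
  [8] 8/3 → 3 ('bba')
  [9] 3/13 → 0 ('')
  [10] 13/2 → 1 ('c')
  [11] 2/12 → 1 ('c')
  [12] 12/7 → 0 ('')
  [13] 7/6 → 1 ('d')

[0, 3, 1, 2, 1, 0, 2, 1, 3, 0, 1, 1, 0, 1]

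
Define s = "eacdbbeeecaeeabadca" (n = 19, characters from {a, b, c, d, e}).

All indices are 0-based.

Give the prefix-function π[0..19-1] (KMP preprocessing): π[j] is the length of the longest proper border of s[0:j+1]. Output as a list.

[0, 0, 0, 0, 0, 0, 1, 1, 1, 0, 0, 1, 1, 2, 0, 0, 0, 0, 0]

π[0] = 0
j=1 s[j]='a': π[1]=0 (border '')
j=2 s[j]='c': π[2]=0 (border '')
j=3 s[j]='d': π[3]=0 (border '')
j=4 s[j]='b': π[4]=0 (border '')
j=5 s[j]='b': π[5]=0 (border '')
j=6 s[j]='e': π[6]=1 (border 'e')
j=7 s[j]='e': k: 1→0; π[7]=1 (border 'e')
j=8 s[j]='e': k: 1→0; π[8]=1 (border 'e')
j=9 s[j]='c': k: 1→0; π[9]=0 (border '')
j=10 s[j]='a': π[10]=0 (border '')
j=11 s[j]='e': π[11]=1 (border 'e')
j=12 s[j]='e': k: 1→0; π[12]=1 (border 'e')
j=13 s[j]='a': π[13]=2 (border 'ea')
j=14 s[j]='b': k: 2→0; π[14]=0 (border '')
j=15 s[j]='a': π[15]=0 (border '')
j=16 s[j]='d': π[16]=0 (border '')
j=17 s[j]='c': π[17]=0 (border '')
j=18 s[j]='a': π[18]=0 (border '')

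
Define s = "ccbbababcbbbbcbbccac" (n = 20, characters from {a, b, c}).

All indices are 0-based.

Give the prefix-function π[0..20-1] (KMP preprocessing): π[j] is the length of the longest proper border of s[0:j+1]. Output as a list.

π[0] = 0
j=1 s[j]='c': π[1]=1 (border 'c')
j=2 s[j]='b': k: 1→0; π[2]=0 (border '')
j=3 s[j]='b': π[3]=0 (border '')
j=4 s[j]='a': π[4]=0 (border '')
j=5 s[j]='b': π[5]=0 (border '')
j=6 s[j]='a': π[6]=0 (border '')
j=7 s[j]='b': π[7]=0 (border '')
j=8 s[j]='c': π[8]=1 (border 'c')
j=9 s[j]='b': k: 1→0; π[9]=0 (border '')
j=10 s[j]='b': π[10]=0 (border '')
j=11 s[j]='b': π[11]=0 (border '')
j=12 s[j]='b': π[12]=0 (border '')
j=13 s[j]='c': π[13]=1 (border 'c')
j=14 s[j]='b': k: 1→0; π[14]=0 (border '')
j=15 s[j]='b': π[15]=0 (border '')
j=16 s[j]='c': π[16]=1 (border 'c')
j=17 s[j]='c': π[17]=2 (border 'cc')
j=18 s[j]='a': k: 2→1→0; π[18]=0 (border '')
j=19 s[j]='c': π[19]=1 (border 'c')

[0, 1, 0, 0, 0, 0, 0, 0, 1, 0, 0, 0, 0, 1, 0, 0, 1, 2, 0, 1]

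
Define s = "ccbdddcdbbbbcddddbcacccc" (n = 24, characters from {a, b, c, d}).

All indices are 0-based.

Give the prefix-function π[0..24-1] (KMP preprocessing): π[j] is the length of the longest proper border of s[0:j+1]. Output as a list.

π[0] = 0
j=1 s[j]='c': π[1]=1 (border 'c')
j=2 s[j]='b': k: 1→0; π[2]=0 (border '')
j=3 s[j]='d': π[3]=0 (border '')
j=4 s[j]='d': π[4]=0 (border '')
j=5 s[j]='d': π[5]=0 (border '')
j=6 s[j]='c': π[6]=1 (border 'c')
j=7 s[j]='d': k: 1→0; π[7]=0 (border '')
j=8 s[j]='b': π[8]=0 (border '')
j=9 s[j]='b': π[9]=0 (border '')
j=10 s[j]='b': π[10]=0 (border '')
j=11 s[j]='b': π[11]=0 (border '')
j=12 s[j]='c': π[12]=1 (border 'c')
j=13 s[j]='d': k: 1→0; π[13]=0 (border '')
j=14 s[j]='d': π[14]=0 (border '')
j=15 s[j]='d': π[15]=0 (border '')
j=16 s[j]='d': π[16]=0 (border '')
j=17 s[j]='b': π[17]=0 (border '')
j=18 s[j]='c': π[18]=1 (border 'c')
j=19 s[j]='a': k: 1→0; π[19]=0 (border '')
j=20 s[j]='c': π[20]=1 (border 'c')
j=21 s[j]='c': π[21]=2 (border 'cc')
j=22 s[j]='c': k: 2→1; π[22]=2 (border 'cc')
j=23 s[j]='c': k: 2→1; π[23]=2 (border 'cc')

[0, 1, 0, 0, 0, 0, 1, 0, 0, 0, 0, 0, 1, 0, 0, 0, 0, 0, 1, 0, 1, 2, 2, 2]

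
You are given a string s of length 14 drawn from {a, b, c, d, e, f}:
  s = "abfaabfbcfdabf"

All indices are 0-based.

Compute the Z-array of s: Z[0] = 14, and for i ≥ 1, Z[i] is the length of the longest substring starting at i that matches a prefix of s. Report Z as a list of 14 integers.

[14, 0, 0, 1, 3, 0, 0, 0, 0, 0, 0, 3, 0, 0]

Z[0]=14
i=1: i≥r, start 0; Z[1]=0
i=2: i≥r, start 0; Z[2]=0
i=3: i≥r, start 0; Z[3]=1 extend→box=[3,4)
i=4: i≥r, start 0; Z[4]=3 extend→box=[4,7)
i=5: min(r-i=2, Z[1]=0)=0; Z[5]=0
i=6: min(r-i=1, Z[2]=0)=0; Z[6]=0
i=7: i≥r, start 0; Z[7]=0
i=8: i≥r, start 0; Z[8]=0
i=9: i≥r, start 0; Z[9]=0
i=10: i≥r, start 0; Z[10]=0
i=11: i≥r, start 0; Z[11]=3 extend→box=[11,14)
i=12: min(r-i=2, Z[1]=0)=0; Z[12]=0
i=13: min(r-i=1, Z[2]=0)=0; Z[13]=0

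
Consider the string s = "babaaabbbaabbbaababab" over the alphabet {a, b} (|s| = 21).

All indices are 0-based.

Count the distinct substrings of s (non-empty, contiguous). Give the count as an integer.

sorted suffixes:
  #0 SA[0]=3  'aaabbbaabbbaababab'
  #1 SA[1]=14  'aababab'
  #2 SA[2]=9  'aabbbaababab'
  #3 SA[3]=4  'aabbbaabbbaababab'
  #4 SA[4]=19  'ab'
  #5 SA[5]=1  'abaaabbbaabbbaababab'
  #6 SA[6]=17  'abab'
  #7 SA[7]=15  'ababab'
  #8 SA[8]=10  'abbbaababab'
  #9 SA[9]=5  'abbbaabbbaababab'
  #10 SA[10]=20  'b'
  #11 SA[11]=2  'baaabbbaabbbaababab'
  #12 SA[12]=13  'baababab'
  #13 SA[13]=8  'baabbbaababab'
  #14 SA[14]=18  'bab'
  #15 SA[15]=0  'babaaabbbaabbbaababab'
  #16 SA[16]=16  'babab'
  #17 SA[17]=12  'bbaababab'
  #18 SA[18]=7  'bbaabbbaababab'
  #19 SA[19]=11  'bbbaababab'
  #20 SA[20]=6  'bbbaabbbaababab'

SA = [3, 14, 9, 4, 19, 1, 17, 15, 10, 5, 20, 2, 13, 8, 18, 0, 16, 12, 7, 11, 6]
i: (SA[i-1],SA[i]) lcp shared
  1: (3,14) 2 'aa'
  2: (14,9) 3 'aab'
  3: (9,4) 8 'aabbbaab'
  4: (4,19) 1 'a'
  5: (19,1) 2 'ab'
  6: (1,17) 3 'aba'
  7: (17,15) 4 'abab'
  8: (15,10) 2 'ab'
  9: (10,5) 7 'abbbaab'
  10: (5,20) 0 ''
  11: (20,2) 1 'b'
  12: (2,13) 3 'baa'
  13: (13,8) 4 'baab'
  14: (8,18) 2 'ba'
  15: (18,0) 3 'bab'
  16: (0,16) 4 'baba'
  17: (16,12) 1 'b'
  18: (12,7) 5 'bbaab'
  19: (7,11) 2 'bb'
  20: (11,6) 6 'bbbaab'

n(n+1)/2 = 21·22/2 = 231
Σ LCP = 0 + 2 + 3 + 8 + 1 + 2 + 3 + 4 + 2 + 7 + 0 + 1 + 3 + 4 + 2 + 3 + 4 + 1 + 5 + 2 + 6 = 63
distinct = 231 − 63 = 168

168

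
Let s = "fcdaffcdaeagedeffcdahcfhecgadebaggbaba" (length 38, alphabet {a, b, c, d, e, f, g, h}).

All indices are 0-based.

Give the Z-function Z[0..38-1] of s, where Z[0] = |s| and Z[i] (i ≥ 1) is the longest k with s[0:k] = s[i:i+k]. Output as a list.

Z[0]=38
i=1: i≥r, start 0; Z[1]=0
i=2: i≥r, start 0; Z[2]=0
i=3: i≥r, start 0; Z[3]=0
i=4: i≥r, start 0; Z[4]=1 grow→box=[4,5)
i=5: i≥r, start 0; Z[5]=4 grow→box=[5,9)
i=6: min(r-i=3, Z[1]=0)=0; Z[6]=0
i=7: min(r-i=2, Z[2]=0)=0; Z[7]=0
i=8: min(r-i=1, Z[3]=0)=0; Z[8]=0
i=9: i≥r, start 0; Z[9]=0
i=10: i≥r, start 0; Z[10]=0
i=11: i≥r, start 0; Z[11]=0
i=12: i≥r, start 0; Z[12]=0
i=13: i≥r, start 0; Z[13]=0
i=14: i≥r, start 0; Z[14]=0
i=15: i≥r, start 0; Z[15]=1 grow→box=[15,16)
i=16: i≥r, start 0; Z[16]=4 grow→box=[16,20)
i=17: min(r-i=3, Z[1]=0)=0; Z[17]=0
i=18: min(r-i=2, Z[2]=0)=0; Z[18]=0
i=19: min(r-i=1, Z[3]=0)=0; Z[19]=0
i=20: i≥r, start 0; Z[20]=0
i=21: i≥r, start 0; Z[21]=0
i=22: i≥r, start 0; Z[22]=1 grow→box=[22,23)
i=23: i≥r, start 0; Z[23]=0
i=24: i≥r, start 0; Z[24]=0
i=25: i≥r, start 0; Z[25]=0
i=26: i≥r, start 0; Z[26]=0
i=27: i≥r, start 0; Z[27]=0
i=28: i≥r, start 0; Z[28]=0
i=29: i≥r, start 0; Z[29]=0
i=30: i≥r, start 0; Z[30]=0
i=31: i≥r, start 0; Z[31]=0
i=32: i≥r, start 0; Z[32]=0
i=33: i≥r, start 0; Z[33]=0
i=34: i≥r, start 0; Z[34]=0
i=35: i≥r, start 0; Z[35]=0
i=36: i≥r, start 0; Z[36]=0
i=37: i≥r, start 0; Z[37]=0

[38, 0, 0, 0, 1, 4, 0, 0, 0, 0, 0, 0, 0, 0, 0, 1, 4, 0, 0, 0, 0, 0, 1, 0, 0, 0, 0, 0, 0, 0, 0, 0, 0, 0, 0, 0, 0, 0]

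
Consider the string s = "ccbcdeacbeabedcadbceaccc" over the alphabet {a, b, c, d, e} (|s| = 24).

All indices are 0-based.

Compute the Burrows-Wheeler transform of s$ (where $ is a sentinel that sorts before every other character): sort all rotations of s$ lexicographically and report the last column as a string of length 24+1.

rank  rotation                   last
    0  $ccbcdeacbeabedcadbceaccc  c
    1  abedcadbceaccc$ccbcdeacbe  e
    2  acbeabedcadbceaccc$ccbcde  e
    3  accc$ccbcdeacbeabedcadbce  e
    4  adbceaccc$ccbcdeacbeabedc  c
    5  bcdeacbeabedcadbceaccc$cc  c
    6  bceaccc$ccbcdeacbeabedcad  d
    7  beabedcadbceaccc$ccbcdeac  c
    8  bedcadbceaccc$ccbcdeacbea  a
    9  c$ccbcdeacbeabedcadbceacc  c
   10  cadbceaccc$ccbcdeacbeabed  d
   11  cbcdeacbeabedcadbceaccc$c  c
   12  cbeabedcadbceaccc$ccbcdea  a
   13  cc$ccbcdeacbeabedcadbceac  c
   14  ccbcdeacbeabedcadbceaccc$  $
   15  ccc$ccbcdeacbeabedcadbcea  a
   16  cdeacbeabedcadbceaccc$ccb  b
   17  ceaccc$ccbcdeacbeabedcadb  b
   18  dbceaccc$ccbcdeacbeabedca  a
   19  dcadbceaccc$ccbcdeacbeabe  e
   20  deacbeabedcadbceaccc$ccbc  c
   21  eabedcadbceaccc$ccbcdeacb  b
   22  eacbeabedcadbceaccc$ccbcd  d
   23  eaccc$ccbcdeacbeabedcadbc  c
   24  edcadbceaccc$ccbcdeacbeab  b

ceeeccdcacdcac$abbaecbdcb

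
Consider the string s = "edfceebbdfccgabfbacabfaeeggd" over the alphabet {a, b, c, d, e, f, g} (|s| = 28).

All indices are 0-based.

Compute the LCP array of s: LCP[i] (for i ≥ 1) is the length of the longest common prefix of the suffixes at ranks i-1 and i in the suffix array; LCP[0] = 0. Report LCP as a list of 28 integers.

[0, 3, 1, 1, 0, 1, 1, 1, 2, 0, 1, 1, 1, 0, 1, 3, 0, 1, 1, 2, 1, 0, 1, 1, 2, 0, 1, 1]

sorted suffixes:
  #0 SA[0]=19  'abfaeeggd'
  #1 SA[1]=13  'abfbacabfaeeggd'
  #2 SA[2]=17  'acabfaeeggd'
  #3 SA[3]=22  'aeeggd'
  #4 SA[4]=16  'bacabfaeeggd'
  #5 SA[5]=6  'bbdfccgabfbacabfaeeggd'
  #6 SA[6]=7  'bdfccgabfbacabfaeeggd'
  #7 SA[7]=20  'bfaeeggd'
  #8 SA[8]=14  'bfbacabfaeeggd'
  #9 SA[9]=18  'cabfaeeggd'
  #10 SA[10]=10  'ccgabfbacabfaeeggd'
  #11 SA[11]=3  'ceebbdfccgabfbacabfaeeggd'
  #12 SA[12]=11  'cgabfbacabfaeeggd'
  #13 SA[13]=27  'd'
  #14 SA[14]=8  'dfccgabfbacabfaeeggd'
  #15 SA[15]=1  'dfceebbdfccgabfbacabfaeeggd'
  #16 SA[16]=5  'ebbdfccgabfbacabfaeeggd'
  #17 SA[17]=0  'edfceebbdfccgabfbacabfaeeggd'
  #18 SA[18]=4  'eebbdfccgabfbacabfaeeggd'
  #19 SA[19]=23  'eeggd'
  #20 SA[20]=24  'eggd'
  #21 SA[21]=21  'faeeggd'
  #22 SA[22]=15  'fbacabfaeeggd'
  #23 SA[23]=9  'fccgabfbacabfaeeggd'
  #24 SA[24]=2  'fceebbdfccgabfbacabfaeeggd'
  #25 SA[25]=12  'gabfbacabfaeeggd'
  #26 SA[26]=26  'gd'
  #27 SA[27]=25  'ggd'

SA = [19, 13, 17, 22, 16, 6, 7, 20, 14, 18, 10, 3, 11, 27, 8, 1, 5, 0, 4, 23, 24, 21, 15, 9, 2, 12, 26, 25]
rank  pair      lcp
   1  s[19:],s[13:]  3  'abf'
   2  s[13:],s[17:]  1  'a'
   3  s[17:],s[22:]  1  'a'
   4  s[22:],s[16:]  0  ''
   5  s[16:],s[6:]  1  'b'
   6  s[6:],s[7:]  1  'b'
   7  s[7:],s[20:]  1  'b'
   8  s[20:],s[14:]  2  'bf'
   9  s[14:],s[18:]  0  ''
  10  s[18:],s[10:]  1  'c'
  11  s[10:],s[3:]  1  'c'
  12  s[3:],s[11:]  1  'c'
  13  s[11:],s[27:]  0  ''
  14  s[27:],s[8:]  1  'd'
  15  s[8:],s[1:]  3  'dfc'
  16  s[1:],s[5:]  0  ''
  17  s[5:],s[0:]  1  'e'
  18  s[0:],s[4:]  1  'e'
  19  s[4:],s[23:]  2  'ee'
  20  s[23:],s[24:]  1  'e'
  21  s[24:],s[21:]  0  ''
  22  s[21:],s[15:]  1  'f'
  23  s[15:],s[9:]  1  'f'
  24  s[9:],s[2:]  2  'fc'
  25  s[2:],s[12:]  0  ''
  26  s[12:],s[26:]  1  'g'
  27  s[26:],s[25:]  1  'g'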